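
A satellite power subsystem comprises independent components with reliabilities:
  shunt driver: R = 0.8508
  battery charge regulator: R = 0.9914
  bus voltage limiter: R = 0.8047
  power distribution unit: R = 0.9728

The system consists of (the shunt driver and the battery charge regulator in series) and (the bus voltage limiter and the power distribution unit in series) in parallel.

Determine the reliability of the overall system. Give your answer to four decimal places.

Series (shunt driver and battery charge regulator): 0.850800 × 0.991400 = 0.843483
Series (bus voltage limiter and power distribution unit): 0.804700 × 0.972800 = 0.782812
Parallel ([0.843483] and [0.782812]): 1 − (1 − 0.843483)(1 − 0.782812) = 0.9660

0.9660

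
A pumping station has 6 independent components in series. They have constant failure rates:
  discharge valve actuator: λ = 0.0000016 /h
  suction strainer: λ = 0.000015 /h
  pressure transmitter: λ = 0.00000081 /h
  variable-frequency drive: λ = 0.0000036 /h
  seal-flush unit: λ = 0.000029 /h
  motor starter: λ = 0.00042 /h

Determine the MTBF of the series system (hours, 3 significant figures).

Series of exponential components: λ_sys = Σ λ_i
λ_sys = 0.0000016 + 0.000015 + 0.00000081 + 0.0000036 + 0.000029 + 0.00042 = 4.7001e-04 /h
MTBF = 1 / λ_sys = 2130 h

2130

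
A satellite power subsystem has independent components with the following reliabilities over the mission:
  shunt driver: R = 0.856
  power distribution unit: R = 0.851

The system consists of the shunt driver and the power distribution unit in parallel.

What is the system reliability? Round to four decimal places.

Parallel (shunt driver and power distribution unit): 1 − (1 − 0.856000)(1 − 0.851000) = 0.9785

0.9785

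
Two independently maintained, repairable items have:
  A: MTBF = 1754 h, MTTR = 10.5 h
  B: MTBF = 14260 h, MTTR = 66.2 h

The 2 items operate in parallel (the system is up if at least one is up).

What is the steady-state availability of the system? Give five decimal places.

0.99997

A(A) = MTBF/(MTBF+MTTR) = 1754/(1754+10.5) = 0.994049
A(B) = MTBF/(MTBF+MTTR) = 14260/(14260+66.2) = 0.995379
Parallel availability: 1 − (1 − 0.994049)(1 − 0.995379) = 0.99997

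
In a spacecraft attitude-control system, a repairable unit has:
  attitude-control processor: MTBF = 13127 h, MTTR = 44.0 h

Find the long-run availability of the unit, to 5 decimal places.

A(attitude-control processor) = MTBF/(MTBF+MTTR) = 13127/(13127+44.0) = 0.99666

0.99666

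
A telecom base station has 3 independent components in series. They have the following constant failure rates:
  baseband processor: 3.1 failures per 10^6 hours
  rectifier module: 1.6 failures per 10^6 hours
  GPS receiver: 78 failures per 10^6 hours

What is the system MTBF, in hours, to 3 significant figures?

Series of exponential components: λ_sys = Σ λ_i
λ_sys = 0.0000031 + 0.0000016 + 0.000078 = 8.2700e-05 /h
MTBF = 1 / λ_sys = 12100 h

12100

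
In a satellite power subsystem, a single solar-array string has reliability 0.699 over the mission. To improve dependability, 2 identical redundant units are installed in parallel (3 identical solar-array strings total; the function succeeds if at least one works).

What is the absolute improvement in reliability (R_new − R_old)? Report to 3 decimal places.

R_before = 0.699
R_after = 1 − (1 − 0.699)^3 = 0.973
ΔR = 0.973 − 0.699 = 0.274

0.274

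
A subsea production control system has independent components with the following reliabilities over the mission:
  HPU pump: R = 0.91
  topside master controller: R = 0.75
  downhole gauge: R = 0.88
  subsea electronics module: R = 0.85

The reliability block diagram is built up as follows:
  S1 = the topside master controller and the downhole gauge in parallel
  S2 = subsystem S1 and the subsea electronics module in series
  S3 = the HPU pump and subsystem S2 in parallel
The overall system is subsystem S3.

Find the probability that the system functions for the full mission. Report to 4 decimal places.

Parallel (topside master controller and downhole gauge): 1 − (1 − 0.750000)(1 − 0.880000) = 0.970000
Series ([0.970000] and subsea electronics module): 0.970000 × 0.850000 = 0.824500
Parallel (HPU pump and [0.824500]): 1 − (1 − 0.910000)(1 − 0.824500) = 0.9842

0.9842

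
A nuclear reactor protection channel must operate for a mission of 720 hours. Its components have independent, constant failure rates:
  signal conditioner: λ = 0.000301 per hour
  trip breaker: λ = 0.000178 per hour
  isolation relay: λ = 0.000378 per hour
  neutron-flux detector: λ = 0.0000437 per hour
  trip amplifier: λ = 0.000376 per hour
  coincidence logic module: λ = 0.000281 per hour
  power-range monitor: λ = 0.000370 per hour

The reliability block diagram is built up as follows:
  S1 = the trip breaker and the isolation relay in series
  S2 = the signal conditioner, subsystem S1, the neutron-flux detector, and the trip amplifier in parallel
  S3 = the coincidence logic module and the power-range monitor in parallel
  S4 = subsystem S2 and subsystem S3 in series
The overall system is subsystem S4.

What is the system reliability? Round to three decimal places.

R(signal conditioner) = exp(−0.000301 × 720) = 0.80516
R(trip breaker) = exp(−0.000178 × 720) = 0.87971
R(isolation relay) = exp(−0.000378 × 720) = 0.76173
R(neutron-flux detector) = exp(−0.0000437 × 720) = 0.96903
R(trip amplifier) = exp(−0.000376 × 720) = 0.76283
R(coincidence logic module) = exp(−0.000281 × 720) = 0.81683
R(power-range monitor) = exp(−0.000370 × 720) = 0.76613
Series (trip breaker and isolation relay): 0.87971 × 0.76173 = 0.67010
Parallel (signal conditioner, [0.67010], neutron-flux detector, and trip amplifier): 1 − (1 − 0.80516)(1 − 0.67010)(1 − 0.96903)(1 − 0.76283) = 0.99953
Parallel (coincidence logic module and power-range monitor): 1 − (1 − 0.81683)(1 − 0.76613) = 0.95716
Series ([0.99953] and [0.95716]): 0.99953 × 0.95716 = 0.957

0.957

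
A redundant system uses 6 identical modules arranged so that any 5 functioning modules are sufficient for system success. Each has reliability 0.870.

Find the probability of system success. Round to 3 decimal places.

R = Σ_{i=5}^{6} C(6,i) p^i (1−p)^{6−i} with p = 0.870
C(6,5)·0.870^5·0.130^1 = 0.38877
C(6,6)·0.870^6·0.130^0 = 0.43363
Sum = 0.822

0.822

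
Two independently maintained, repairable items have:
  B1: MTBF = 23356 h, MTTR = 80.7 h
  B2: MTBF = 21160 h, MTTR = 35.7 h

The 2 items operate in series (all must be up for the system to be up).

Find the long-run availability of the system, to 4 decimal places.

0.9949

A(B1) = MTBF/(MTBF+MTTR) = 23356/(23356+80.7) = 0.996557
A(B2) = MTBF/(MTBF+MTTR) = 21160/(21160+35.7) = 0.998316
Series availability: 0.996557 × 0.998316 = 0.9949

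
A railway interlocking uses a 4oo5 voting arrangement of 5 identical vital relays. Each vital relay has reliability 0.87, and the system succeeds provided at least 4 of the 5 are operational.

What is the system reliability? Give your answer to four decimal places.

0.8708

R = Σ_{i=4}^{5} C(5,i) p^i (1−p)^{5−i} with p = 0.87
C(5,4)·0.87^4·0.13^1 = 0.372383
C(5,5)·0.87^5·0.13^0 = 0.498421
Sum = 0.8708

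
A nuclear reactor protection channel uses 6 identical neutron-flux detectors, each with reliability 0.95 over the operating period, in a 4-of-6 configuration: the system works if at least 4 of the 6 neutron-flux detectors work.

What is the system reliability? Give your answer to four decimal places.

0.9978

R = Σ_{i=4}^{6} C(6,i) p^i (1−p)^{6−i} with p = 0.95
C(6,4)·0.95^4·0.05^2 = 0.030544
C(6,5)·0.95^5·0.05^1 = 0.232134
C(6,6)·0.95^6·0.05^0 = 0.735092
Sum = 0.9978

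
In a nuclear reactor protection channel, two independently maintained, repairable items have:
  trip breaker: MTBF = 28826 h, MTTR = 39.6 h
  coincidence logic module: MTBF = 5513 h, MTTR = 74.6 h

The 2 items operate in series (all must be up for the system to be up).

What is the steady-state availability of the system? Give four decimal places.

0.9853

A(trip breaker) = MTBF/(MTBF+MTTR) = 28826/(28826+39.6) = 0.998628
A(coincidence logic module) = MTBF/(MTBF+MTTR) = 5513/(5513+74.6) = 0.986649
Series availability: 0.998628 × 0.986649 = 0.9853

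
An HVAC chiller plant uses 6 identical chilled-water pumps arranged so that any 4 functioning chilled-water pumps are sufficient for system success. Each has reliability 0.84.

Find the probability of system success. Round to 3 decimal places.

0.944

R = Σ_{i=4}^{6} C(6,i) p^i (1−p)^{6−i} with p = 0.84
C(6,4)·0.84^4·0.16^2 = 0.19118
C(6,5)·0.84^5·0.16^1 = 0.40148
C(6,6)·0.84^6·0.16^0 = 0.35130
Sum = 0.944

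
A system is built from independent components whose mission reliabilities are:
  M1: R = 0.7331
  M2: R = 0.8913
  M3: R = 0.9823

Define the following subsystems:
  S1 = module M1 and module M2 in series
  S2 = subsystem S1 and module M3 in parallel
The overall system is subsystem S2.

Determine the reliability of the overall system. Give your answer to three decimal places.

0.994

Series (M1 and M2): 0.73310 × 0.89130 = 0.65341
Parallel ([0.65341] and M3): 1 − (1 − 0.65341)(1 − 0.98230) = 0.994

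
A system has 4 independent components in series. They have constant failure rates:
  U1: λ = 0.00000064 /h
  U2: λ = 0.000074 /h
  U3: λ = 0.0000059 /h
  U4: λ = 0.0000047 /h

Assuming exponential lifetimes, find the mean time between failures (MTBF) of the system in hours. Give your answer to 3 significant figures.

11700

Series of exponential components: λ_sys = Σ λ_i
λ_sys = 0.00000064 + 0.000074 + 0.0000059 + 0.0000047 = 8.5240e-05 /h
MTBF = 1 / λ_sys = 11700 h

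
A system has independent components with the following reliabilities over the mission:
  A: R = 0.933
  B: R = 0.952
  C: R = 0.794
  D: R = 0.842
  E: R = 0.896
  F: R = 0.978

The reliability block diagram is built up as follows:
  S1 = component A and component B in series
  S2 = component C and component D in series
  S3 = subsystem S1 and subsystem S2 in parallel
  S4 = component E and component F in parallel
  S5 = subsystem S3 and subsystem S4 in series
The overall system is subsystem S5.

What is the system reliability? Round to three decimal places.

0.961

Series (A and B): 0.93300 × 0.95200 = 0.88822
Series (C and D): 0.79400 × 0.84200 = 0.66855
Parallel ([0.88822] and [0.66855]): 1 − (1 − 0.88822)(1 − 0.66855) = 0.96295
Parallel (E and F): 1 − (1 − 0.89600)(1 − 0.97800) = 0.99771
Series ([0.96295] and [0.99771]): 0.96295 × 0.99771 = 0.961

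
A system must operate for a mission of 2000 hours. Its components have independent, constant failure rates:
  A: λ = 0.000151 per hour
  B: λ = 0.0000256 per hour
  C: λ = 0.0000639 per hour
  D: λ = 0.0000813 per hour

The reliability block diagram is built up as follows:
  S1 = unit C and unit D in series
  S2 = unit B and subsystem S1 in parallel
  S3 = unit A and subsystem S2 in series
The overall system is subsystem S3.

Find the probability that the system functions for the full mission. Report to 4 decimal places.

R(A) = exp(−0.000151 × 2000) = 0.739338
R(B) = exp(−0.0000256 × 2000) = 0.950089
R(C) = exp(−0.0000639 × 2000) = 0.880029
R(D) = exp(−0.0000813 × 2000) = 0.849931
Series (C and D): 0.880029 × 0.849931 = 0.747964
Parallel (B and [0.747964]): 1 − (1 − 0.950089)(1 − 0.747964) = 0.987421
Series (A and [0.987421]): 0.739338 × 0.987421 = 0.7300

0.7300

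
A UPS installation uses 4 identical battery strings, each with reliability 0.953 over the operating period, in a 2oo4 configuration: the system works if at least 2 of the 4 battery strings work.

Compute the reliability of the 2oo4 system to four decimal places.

R = Σ_{i=2}^{4} C(4,i) p^i (1−p)^{4−i} with p = 0.953
C(4,2)·0.953^2·0.047^2 = 0.012037
C(4,3)·0.953^3·0.047^1 = 0.162718
C(4,4)·0.953^4·0.047^0 = 0.824844
Sum = 0.9996

0.9996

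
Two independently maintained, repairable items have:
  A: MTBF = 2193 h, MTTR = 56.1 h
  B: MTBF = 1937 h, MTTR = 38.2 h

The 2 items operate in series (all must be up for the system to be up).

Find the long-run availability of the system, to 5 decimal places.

A(A) = MTBF/(MTBF+MTTR) = 2193/(2193+56.1) = 0.975057
A(B) = MTBF/(MTBF+MTTR) = 1937/(1937+38.2) = 0.980660
Series availability: 0.975057 × 0.980660 = 0.95620

0.95620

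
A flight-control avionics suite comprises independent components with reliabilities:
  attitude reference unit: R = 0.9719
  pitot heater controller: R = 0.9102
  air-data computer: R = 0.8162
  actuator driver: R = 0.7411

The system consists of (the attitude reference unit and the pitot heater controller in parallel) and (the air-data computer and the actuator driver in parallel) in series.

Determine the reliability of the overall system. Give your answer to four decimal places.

Parallel (attitude reference unit and pitot heater controller): 1 − (1 − 0.971900)(1 − 0.910200) = 0.997477
Parallel (air-data computer and actuator driver): 1 − (1 − 0.816200)(1 − 0.741100) = 0.952414
Series ([0.997477] and [0.952414]): 0.997477 × 0.952414 = 0.9500

0.9500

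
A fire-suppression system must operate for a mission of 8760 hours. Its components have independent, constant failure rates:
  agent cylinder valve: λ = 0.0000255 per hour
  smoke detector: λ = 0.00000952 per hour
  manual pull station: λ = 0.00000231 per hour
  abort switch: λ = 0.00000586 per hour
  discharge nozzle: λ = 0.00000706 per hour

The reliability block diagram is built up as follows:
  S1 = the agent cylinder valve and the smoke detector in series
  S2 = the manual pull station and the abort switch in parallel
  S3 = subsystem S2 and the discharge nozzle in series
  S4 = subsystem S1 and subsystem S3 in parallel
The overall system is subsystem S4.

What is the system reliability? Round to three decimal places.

R(agent cylinder valve) = exp(−0.0000255 × 8760) = 0.79981
R(smoke detector) = exp(−0.00000952 × 8760) = 0.91999
R(manual pull station) = exp(−0.00000231 × 8760) = 0.97997
R(abort switch) = exp(−0.00000586 × 8760) = 0.94996
R(discharge nozzle) = exp(−0.00000706 × 8760) = 0.94003
Series (agent cylinder valve and smoke detector): 0.79981 × 0.91999 = 0.73582
Parallel (manual pull station and abort switch): 1 − (1 − 0.97997)(1 − 0.94996) = 0.99900
Series ([0.99900] and discharge nozzle): 0.99900 × 0.94003 = 0.93909
Parallel ([0.73582] and [0.93909]): 1 − (1 − 0.73582)(1 − 0.93909) = 0.984

0.984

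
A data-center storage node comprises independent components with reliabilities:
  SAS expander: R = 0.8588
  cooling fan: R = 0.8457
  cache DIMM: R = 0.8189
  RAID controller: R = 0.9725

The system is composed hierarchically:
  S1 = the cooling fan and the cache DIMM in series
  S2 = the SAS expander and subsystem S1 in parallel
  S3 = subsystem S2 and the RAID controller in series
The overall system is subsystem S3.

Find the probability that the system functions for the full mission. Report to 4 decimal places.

Series (cooling fan and cache DIMM): 0.845700 × 0.818900 = 0.692544
Parallel (SAS expander and [0.692544]): 1 − (1 − 0.858800)(1 − 0.692544) = 0.956587
Series ([0.956587] and RAID controller): 0.956587 × 0.972500 = 0.9303

0.9303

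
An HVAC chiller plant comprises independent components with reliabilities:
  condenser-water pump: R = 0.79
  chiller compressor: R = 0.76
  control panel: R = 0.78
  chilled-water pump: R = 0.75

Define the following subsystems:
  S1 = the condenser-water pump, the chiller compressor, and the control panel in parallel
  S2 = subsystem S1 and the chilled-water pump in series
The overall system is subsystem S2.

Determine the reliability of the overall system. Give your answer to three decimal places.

Parallel (condenser-water pump, chiller compressor, and control panel): 1 − (1 − 0.79000)(1 − 0.76000)(1 − 0.78000) = 0.98891
Series ([0.98891] and chilled-water pump): 0.98891 × 0.75000 = 0.742

0.742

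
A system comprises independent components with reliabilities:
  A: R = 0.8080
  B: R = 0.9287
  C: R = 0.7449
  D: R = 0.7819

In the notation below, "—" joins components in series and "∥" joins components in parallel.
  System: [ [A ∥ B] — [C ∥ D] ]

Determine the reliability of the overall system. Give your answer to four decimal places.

0.9314

Parallel (A and B): 1 − (1 − 0.808000)(1 − 0.928700) = 0.986310
Parallel (C and D): 1 − (1 − 0.744900)(1 − 0.781900) = 0.944363
Series ([0.986310] and [0.944363]): 0.986310 × 0.944363 = 0.9314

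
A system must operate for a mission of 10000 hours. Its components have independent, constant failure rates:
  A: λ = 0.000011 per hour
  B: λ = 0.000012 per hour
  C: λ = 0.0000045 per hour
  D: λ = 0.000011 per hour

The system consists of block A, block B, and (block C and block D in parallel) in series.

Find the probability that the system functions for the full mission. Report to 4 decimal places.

R(A) = exp(−0.000011 × 10000) = 0.895834
R(B) = exp(−0.000012 × 10000) = 0.886920
R(C) = exp(−0.0000045 × 10000) = 0.955997
R(D) = exp(−0.000011 × 10000) = 0.895834
Parallel (C and D): 1 − (1 − 0.955997)(1 − 0.895834) = 0.995416
Series (A, B, and [0.995416]): 0.895834 × 0.886920 × 0.995416 = 0.7909

0.7909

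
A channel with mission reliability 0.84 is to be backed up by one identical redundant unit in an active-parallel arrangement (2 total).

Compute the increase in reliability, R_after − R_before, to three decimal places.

R_before = 0.84
R_after = 1 − (1 − 0.84)^2 = 0.974
ΔR = 0.974 − 0.84 = 0.134

0.134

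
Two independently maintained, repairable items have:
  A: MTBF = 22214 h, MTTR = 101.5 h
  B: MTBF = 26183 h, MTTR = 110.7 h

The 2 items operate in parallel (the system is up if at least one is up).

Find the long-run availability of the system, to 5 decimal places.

0.99998

A(A) = MTBF/(MTBF+MTTR) = 22214/(22214+101.5) = 0.995452
A(B) = MTBF/(MTBF+MTTR) = 26183/(26183+110.7) = 0.995790
Parallel availability: 1 − (1 − 0.995452)(1 − 0.995790) = 0.99998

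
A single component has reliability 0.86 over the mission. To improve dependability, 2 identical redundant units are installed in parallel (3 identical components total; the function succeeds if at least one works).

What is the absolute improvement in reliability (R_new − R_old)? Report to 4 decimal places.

0.1373

R_before = 0.86
R_after = 1 − (1 − 0.86)^3 = 0.9973
ΔR = 0.9973 − 0.86 = 0.1373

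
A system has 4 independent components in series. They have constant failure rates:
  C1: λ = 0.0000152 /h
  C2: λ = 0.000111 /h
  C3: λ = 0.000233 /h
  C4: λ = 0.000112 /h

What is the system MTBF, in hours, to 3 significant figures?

2120

Series of exponential components: λ_sys = Σ λ_i
λ_sys = 0.0000152 + 0.000111 + 0.000233 + 0.000112 = 4.7120e-04 /h
MTBF = 1 / λ_sys = 2120 h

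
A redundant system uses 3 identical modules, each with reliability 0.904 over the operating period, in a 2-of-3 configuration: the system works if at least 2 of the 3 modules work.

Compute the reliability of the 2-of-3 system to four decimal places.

0.9741

R = Σ_{i=2}^{3} C(3,i) p^i (1−p)^{3−i} with p = 0.904
C(3,2)·0.904^2·0.096^1 = 0.235358
C(3,3)·0.904^3·0.096^0 = 0.738763
Sum = 0.9741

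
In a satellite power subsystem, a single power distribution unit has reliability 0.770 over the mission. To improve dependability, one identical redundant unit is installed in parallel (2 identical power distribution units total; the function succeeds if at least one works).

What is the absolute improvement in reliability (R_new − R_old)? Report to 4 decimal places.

0.1771

R_before = 0.770
R_after = 1 − (1 − 0.770)^2 = 0.9471
ΔR = 0.9471 − 0.770 = 0.1771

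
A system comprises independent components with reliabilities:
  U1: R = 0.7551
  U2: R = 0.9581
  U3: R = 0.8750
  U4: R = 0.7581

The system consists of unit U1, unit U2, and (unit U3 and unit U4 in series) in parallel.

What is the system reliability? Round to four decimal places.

Series (U3 and U4): 0.875000 × 0.758100 = 0.663338
Parallel (U1, U2, and [0.663338]): 1 − (1 − 0.755100)(1 − 0.958100)(1 − 0.663338) = 0.9965

0.9965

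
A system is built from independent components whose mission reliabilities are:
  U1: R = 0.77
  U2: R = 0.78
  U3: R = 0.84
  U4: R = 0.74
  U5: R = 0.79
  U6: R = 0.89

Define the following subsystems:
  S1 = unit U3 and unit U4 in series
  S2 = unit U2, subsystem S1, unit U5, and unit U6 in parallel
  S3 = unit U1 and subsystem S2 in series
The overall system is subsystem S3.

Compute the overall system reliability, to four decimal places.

0.7685

Series (U3 and U4): 0.840000 × 0.740000 = 0.621600
Parallel (U2, [0.621600], U5, and U6): 1 − (1 − 0.780000)(1 − 0.621600)(1 − 0.790000)(1 − 0.890000) = 0.998077
Series (U1 and [0.998077]): 0.770000 × 0.998077 = 0.7685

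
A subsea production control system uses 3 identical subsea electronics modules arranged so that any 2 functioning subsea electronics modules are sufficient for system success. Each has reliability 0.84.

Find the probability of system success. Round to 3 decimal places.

0.931

R = Σ_{i=2}^{3} C(3,i) p^i (1−p)^{3−i} with p = 0.84
C(3,2)·0.84^2·0.16^1 = 0.33869
C(3,3)·0.84^3·0.16^0 = 0.59270
Sum = 0.931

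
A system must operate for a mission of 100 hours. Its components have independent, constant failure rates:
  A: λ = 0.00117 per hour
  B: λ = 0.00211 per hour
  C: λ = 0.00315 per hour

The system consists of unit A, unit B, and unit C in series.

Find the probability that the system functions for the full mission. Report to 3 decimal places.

R(A) = exp(−0.00117 × 100) = 0.88959
R(B) = exp(−0.00211 × 100) = 0.80977
R(C) = exp(−0.00315 × 100) = 0.72979
Series (A, B, and C): 0.88959 × 0.80977 × 0.72979 = 0.526

0.526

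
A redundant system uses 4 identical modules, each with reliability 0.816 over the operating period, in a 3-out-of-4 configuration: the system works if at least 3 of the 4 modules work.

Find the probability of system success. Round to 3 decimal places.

0.843

R = Σ_{i=3}^{4} C(4,i) p^i (1−p)^{4−i} with p = 0.816
C(4,3)·0.816^3·0.184^1 = 0.39990
C(4,4)·0.816^4·0.184^0 = 0.44336
Sum = 0.843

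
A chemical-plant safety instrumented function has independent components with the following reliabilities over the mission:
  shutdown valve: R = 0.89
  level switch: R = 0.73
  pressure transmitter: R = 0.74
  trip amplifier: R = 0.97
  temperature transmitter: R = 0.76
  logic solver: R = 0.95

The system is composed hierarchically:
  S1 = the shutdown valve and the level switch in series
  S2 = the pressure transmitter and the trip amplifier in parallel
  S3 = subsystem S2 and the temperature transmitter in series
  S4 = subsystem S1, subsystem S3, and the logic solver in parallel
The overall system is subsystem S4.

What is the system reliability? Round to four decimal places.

Series (shutdown valve and level switch): 0.890000 × 0.730000 = 0.649700
Parallel (pressure transmitter and trip amplifier): 1 − (1 − 0.740000)(1 − 0.970000) = 0.992200
Series ([0.992200] and temperature transmitter): 0.992200 × 0.760000 = 0.754072
Parallel ([0.649700], [0.754072], and logic solver): 1 − (1 − 0.649700)(1 − 0.754072)(1 − 0.950000) = 0.9957

0.9957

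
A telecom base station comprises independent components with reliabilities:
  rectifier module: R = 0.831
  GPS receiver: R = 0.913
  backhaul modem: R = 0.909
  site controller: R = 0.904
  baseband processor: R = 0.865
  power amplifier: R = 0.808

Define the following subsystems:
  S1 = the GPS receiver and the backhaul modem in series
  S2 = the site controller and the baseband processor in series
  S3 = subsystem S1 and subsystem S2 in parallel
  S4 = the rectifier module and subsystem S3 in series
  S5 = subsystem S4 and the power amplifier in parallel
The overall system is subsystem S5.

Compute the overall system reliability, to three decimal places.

Series (GPS receiver and backhaul modem): 0.91300 × 0.90900 = 0.82992
Series (site controller and baseband processor): 0.90400 × 0.86500 = 0.78196
Parallel ([0.82992] and [0.78196]): 1 − (1 − 0.82992)(1 − 0.78196) = 0.96292
Series (rectifier module and [0.96292]): 0.83100 × 0.96292 = 0.80019
Parallel ([0.80019] and power amplifier): 1 − (1 − 0.80019)(1 − 0.80800) = 0.962

0.962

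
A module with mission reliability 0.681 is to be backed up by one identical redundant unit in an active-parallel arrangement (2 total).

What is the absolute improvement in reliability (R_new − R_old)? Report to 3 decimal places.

0.217

R_before = 0.681
R_after = 1 − (1 − 0.681)^2 = 0.898
ΔR = 0.898 − 0.681 = 0.217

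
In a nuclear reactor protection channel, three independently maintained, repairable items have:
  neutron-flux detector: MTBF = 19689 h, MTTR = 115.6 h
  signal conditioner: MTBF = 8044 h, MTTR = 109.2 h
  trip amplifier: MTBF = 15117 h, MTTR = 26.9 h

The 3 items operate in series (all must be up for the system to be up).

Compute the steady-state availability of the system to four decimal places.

A(neutron-flux detector) = MTBF/(MTBF+MTTR) = 19689/(19689+115.6) = 0.994163
A(signal conditioner) = MTBF/(MTBF+MTTR) = 8044/(8044+109.2) = 0.986606
A(trip amplifier) = MTBF/(MTBF+MTTR) = 15117/(15117+26.9) = 0.998224
Series availability: 0.994163 × 0.986606 × 0.998224 = 0.9791

0.9791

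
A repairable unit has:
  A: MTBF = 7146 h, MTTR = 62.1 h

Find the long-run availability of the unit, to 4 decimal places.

A(A) = MTBF/(MTBF+MTTR) = 7146/(7146+62.1) = 0.9914

0.9914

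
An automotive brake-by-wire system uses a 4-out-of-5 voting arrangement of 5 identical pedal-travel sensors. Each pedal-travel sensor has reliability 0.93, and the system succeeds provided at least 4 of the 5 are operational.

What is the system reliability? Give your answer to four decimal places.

0.9575

R = Σ_{i=4}^{5} C(5,i) p^i (1−p)^{5−i} with p = 0.93
C(5,4)·0.93^4·0.07^1 = 0.261818
C(5,5)·0.93^5·0.07^0 = 0.695688
Sum = 0.9575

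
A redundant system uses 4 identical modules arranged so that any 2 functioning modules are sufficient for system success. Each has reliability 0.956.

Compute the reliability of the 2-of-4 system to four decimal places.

R = Σ_{i=2}^{4} C(4,i) p^i (1−p)^{4−i} with p = 0.956
C(4,2)·0.956^2·0.044^2 = 0.010616
C(4,3)·0.956^3·0.044^1 = 0.153775
C(4,4)·0.956^4·0.044^0 = 0.835279
Sum = 0.9997

0.9997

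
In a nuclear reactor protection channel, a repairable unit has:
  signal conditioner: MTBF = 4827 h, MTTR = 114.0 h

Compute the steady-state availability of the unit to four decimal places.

0.9769

A(signal conditioner) = MTBF/(MTBF+MTTR) = 4827/(4827+114.0) = 0.9769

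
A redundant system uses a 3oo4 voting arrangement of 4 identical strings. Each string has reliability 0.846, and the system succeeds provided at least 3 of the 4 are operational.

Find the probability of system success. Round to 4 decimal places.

R = Σ_{i=3}^{4} C(4,i) p^i (1−p)^{4−i} with p = 0.846
C(4,3)·0.846^3·0.154^1 = 0.372985
C(4,4)·0.846^4·0.154^0 = 0.512249
Sum = 0.8852

0.8852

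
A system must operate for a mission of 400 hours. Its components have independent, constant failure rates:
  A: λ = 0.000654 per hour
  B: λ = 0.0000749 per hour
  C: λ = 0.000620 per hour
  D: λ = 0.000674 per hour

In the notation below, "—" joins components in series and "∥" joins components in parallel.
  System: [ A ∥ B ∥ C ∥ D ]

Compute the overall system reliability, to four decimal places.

0.9996

R(A) = exp(−0.000654 × 400) = 0.769819
R(B) = exp(−0.0000749 × 400) = 0.970484
R(C) = exp(−0.000620 × 400) = 0.780360
R(D) = exp(−0.000674 × 400) = 0.763685
Parallel (A, B, C, and D): 1 − (1 − 0.769819)(1 − 0.970484)(1 − 0.780360)(1 − 0.763685) = 0.9996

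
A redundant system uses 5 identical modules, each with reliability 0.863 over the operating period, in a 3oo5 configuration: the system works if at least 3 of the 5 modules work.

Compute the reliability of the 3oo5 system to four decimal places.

R = Σ_{i=3}^{5} C(5,i) p^i (1−p)^{5−i} with p = 0.863
C(5,3)·0.863^3·0.137^2 = 0.120635
C(5,4)·0.863^4·0.137^1 = 0.379956
C(5,5)·0.863^5·0.137^0 = 0.478690
Sum = 0.9793

0.9793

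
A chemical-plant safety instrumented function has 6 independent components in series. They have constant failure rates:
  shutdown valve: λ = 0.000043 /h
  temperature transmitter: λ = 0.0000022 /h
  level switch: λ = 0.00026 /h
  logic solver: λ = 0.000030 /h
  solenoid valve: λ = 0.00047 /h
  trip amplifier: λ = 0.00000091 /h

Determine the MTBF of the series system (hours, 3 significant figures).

Series of exponential components: λ_sys = Σ λ_i
λ_sys = 0.000043 + 0.0000022 + 0.00026 + 0.000030 + 0.00047 + 0.00000091 = 8.0611e-04 /h
MTBF = 1 / λ_sys = 1240 h

1240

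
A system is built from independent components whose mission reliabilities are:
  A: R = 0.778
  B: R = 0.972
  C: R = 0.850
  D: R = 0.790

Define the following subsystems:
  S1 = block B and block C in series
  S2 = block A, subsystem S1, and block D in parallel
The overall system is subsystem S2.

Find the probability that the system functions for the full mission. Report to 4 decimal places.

0.9919

Series (B and C): 0.972000 × 0.850000 = 0.826200
Parallel (A, [0.826200], and D): 1 − (1 − 0.778000)(1 − 0.826200)(1 − 0.790000) = 0.9919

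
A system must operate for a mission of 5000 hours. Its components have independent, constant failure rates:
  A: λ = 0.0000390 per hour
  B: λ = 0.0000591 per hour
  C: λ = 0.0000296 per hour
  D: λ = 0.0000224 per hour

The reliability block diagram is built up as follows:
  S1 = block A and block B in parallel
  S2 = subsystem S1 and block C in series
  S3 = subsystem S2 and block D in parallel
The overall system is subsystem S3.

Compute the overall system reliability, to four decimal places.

0.9813

R(A) = exp(−0.0000390 × 5000) = 0.822835
R(B) = exp(−0.0000591 × 5000) = 0.744159
R(C) = exp(−0.0000296 × 5000) = 0.862431
R(D) = exp(−0.0000224 × 5000) = 0.894044
Parallel (A and B): 1 − (1 − 0.822835)(1 − 0.744159) = 0.954674
Series ([0.954674] and C): 0.954674 × 0.862431 = 0.823340
Parallel ([0.823340] and D): 1 − (1 − 0.823340)(1 − 0.894044) = 0.9813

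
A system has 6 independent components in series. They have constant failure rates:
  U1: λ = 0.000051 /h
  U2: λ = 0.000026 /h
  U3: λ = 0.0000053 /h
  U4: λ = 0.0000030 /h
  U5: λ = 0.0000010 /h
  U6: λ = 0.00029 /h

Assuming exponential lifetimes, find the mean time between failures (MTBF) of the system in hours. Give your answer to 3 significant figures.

2660

Series of exponential components: λ_sys = Σ λ_i
λ_sys = 0.000051 + 0.000026 + 0.0000053 + 0.0000030 + 0.0000010 + 0.00029 = 3.7630e-04 /h
MTBF = 1 / λ_sys = 2660 h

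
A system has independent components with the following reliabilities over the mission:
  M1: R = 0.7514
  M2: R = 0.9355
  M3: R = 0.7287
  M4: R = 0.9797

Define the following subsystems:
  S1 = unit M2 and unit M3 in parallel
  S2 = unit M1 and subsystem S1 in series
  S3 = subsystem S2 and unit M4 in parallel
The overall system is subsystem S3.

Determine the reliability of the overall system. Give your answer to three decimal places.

Parallel (M2 and M3): 1 − (1 − 0.93550)(1 − 0.72870) = 0.98250
Series (M1 and [0.98250]): 0.75140 × 0.98250 = 0.73825
Parallel ([0.73825] and M4): 1 − (1 − 0.73825)(1 − 0.97970) = 0.995

0.995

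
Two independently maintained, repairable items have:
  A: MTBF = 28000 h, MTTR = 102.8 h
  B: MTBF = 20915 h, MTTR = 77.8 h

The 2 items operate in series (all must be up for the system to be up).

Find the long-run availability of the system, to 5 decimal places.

0.99265

A(A) = MTBF/(MTBF+MTTR) = 28000/(28000+102.8) = 0.996342
A(B) = MTBF/(MTBF+MTTR) = 20915/(20915+77.8) = 0.996294
Series availability: 0.996342 × 0.996294 = 0.99265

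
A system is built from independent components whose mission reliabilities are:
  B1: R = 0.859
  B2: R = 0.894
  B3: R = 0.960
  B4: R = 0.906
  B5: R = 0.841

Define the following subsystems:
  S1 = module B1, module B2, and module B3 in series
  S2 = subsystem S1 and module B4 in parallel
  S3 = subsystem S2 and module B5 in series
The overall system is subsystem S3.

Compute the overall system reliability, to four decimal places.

Series (B1, B2, and B3): 0.859000 × 0.894000 × 0.960000 = 0.737228
Parallel ([0.737228] and B4): 1 − (1 − 0.737228)(1 − 0.906000) = 0.975299
Series ([0.975299] and B5): 0.975299 × 0.841000 = 0.8202

0.8202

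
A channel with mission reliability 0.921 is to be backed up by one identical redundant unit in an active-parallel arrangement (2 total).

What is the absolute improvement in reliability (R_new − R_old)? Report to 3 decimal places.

R_before = 0.921
R_after = 1 − (1 − 0.921)^2 = 0.994
ΔR = 0.994 − 0.921 = 0.073

0.073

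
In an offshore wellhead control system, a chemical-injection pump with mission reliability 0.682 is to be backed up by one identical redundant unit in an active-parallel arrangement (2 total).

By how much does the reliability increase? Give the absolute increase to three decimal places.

0.217

R_before = 0.682
R_after = 1 − (1 − 0.682)^2 = 0.899
ΔR = 0.899 − 0.682 = 0.217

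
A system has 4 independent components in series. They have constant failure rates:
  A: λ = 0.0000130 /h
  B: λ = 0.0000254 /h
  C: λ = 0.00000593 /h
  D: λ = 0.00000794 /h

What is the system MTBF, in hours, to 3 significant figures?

Series of exponential components: λ_sys = Σ λ_i
λ_sys = 0.0000130 + 0.0000254 + 0.00000593 + 0.00000794 = 5.2270e-05 /h
MTBF = 1 / λ_sys = 19100 h

19100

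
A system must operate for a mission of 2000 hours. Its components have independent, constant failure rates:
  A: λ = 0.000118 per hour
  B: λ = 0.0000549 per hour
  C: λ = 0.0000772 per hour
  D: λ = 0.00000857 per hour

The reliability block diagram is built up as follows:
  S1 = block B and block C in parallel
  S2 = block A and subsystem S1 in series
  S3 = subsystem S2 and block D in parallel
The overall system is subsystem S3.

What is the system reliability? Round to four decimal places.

R(A) = exp(−0.000118 × 2000) = 0.789781
R(B) = exp(−0.0000549 × 2000) = 0.896013
R(C) = exp(−0.0000772 × 2000) = 0.856929
R(D) = exp(−0.00000857 × 2000) = 0.983006
Parallel (B and C): 1 − (1 − 0.896013)(1 − 0.856929) = 0.985122
Series (A and [0.985122]): 0.789781 × 0.985122 = 0.778031
Parallel ([0.778031] and D): 1 − (1 − 0.778031)(1 − 0.983006) = 0.9962

0.9962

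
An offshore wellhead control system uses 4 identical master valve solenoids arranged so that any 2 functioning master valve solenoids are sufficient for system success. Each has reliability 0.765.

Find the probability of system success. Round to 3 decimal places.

R = Σ_{i=2}^{4} C(4,i) p^i (1−p)^{4−i} with p = 0.765
C(4,2)·0.765^2·0.235^2 = 0.19391
C(4,3)·0.765^3·0.235^1 = 0.42084
C(4,4)·0.765^4·0.235^0 = 0.34249
Sum = 0.957

0.957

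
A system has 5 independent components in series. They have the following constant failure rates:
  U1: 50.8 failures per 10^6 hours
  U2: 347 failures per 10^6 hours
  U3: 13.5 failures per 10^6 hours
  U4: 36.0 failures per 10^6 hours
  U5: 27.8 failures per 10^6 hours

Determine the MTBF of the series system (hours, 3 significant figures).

2100

Series of exponential components: λ_sys = Σ λ_i
λ_sys = 0.0000508 + 0.000347 + 0.0000135 + 0.0000360 + 0.0000278 = 4.7510e-04 /h
MTBF = 1 / λ_sys = 2100 h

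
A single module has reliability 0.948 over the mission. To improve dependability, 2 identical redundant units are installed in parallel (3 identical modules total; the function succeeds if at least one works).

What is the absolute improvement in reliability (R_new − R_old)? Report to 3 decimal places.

R_before = 0.948
R_after = 1 − (1 − 0.948)^3 = 1.000
ΔR = 1.000 − 0.948 = 0.052

0.052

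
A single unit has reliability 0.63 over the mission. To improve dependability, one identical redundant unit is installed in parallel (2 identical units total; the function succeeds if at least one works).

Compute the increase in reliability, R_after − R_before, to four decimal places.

R_before = 0.63
R_after = 1 − (1 − 0.63)^2 = 0.8631
ΔR = 0.8631 − 0.63 = 0.2331

0.2331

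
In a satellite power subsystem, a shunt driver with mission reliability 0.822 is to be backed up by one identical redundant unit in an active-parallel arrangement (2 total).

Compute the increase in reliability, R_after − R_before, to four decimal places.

0.1463

R_before = 0.822
R_after = 1 − (1 − 0.822)^2 = 0.9683
ΔR = 0.9683 − 0.822 = 0.1463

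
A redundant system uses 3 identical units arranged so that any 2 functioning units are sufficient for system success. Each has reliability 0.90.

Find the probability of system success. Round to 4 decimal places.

R = Σ_{i=2}^{3} C(3,i) p^i (1−p)^{3−i} with p = 0.90
C(3,2)·0.90^2·0.10^1 = 0.243000
C(3,3)·0.90^3·0.10^0 = 0.729000
Sum = 0.9720

0.9720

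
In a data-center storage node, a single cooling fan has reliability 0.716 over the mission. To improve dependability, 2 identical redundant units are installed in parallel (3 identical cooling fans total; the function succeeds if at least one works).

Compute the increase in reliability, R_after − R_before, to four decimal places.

0.2611

R_before = 0.716
R_after = 1 − (1 − 0.716)^3 = 0.9771
ΔR = 0.9771 − 0.716 = 0.2611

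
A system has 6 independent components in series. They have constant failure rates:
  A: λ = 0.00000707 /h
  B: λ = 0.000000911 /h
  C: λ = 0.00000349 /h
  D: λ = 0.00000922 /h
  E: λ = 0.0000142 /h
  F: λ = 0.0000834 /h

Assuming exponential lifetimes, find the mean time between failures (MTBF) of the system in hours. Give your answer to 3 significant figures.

Series of exponential components: λ_sys = Σ λ_i
λ_sys = 0.00000707 + 0.000000911 + 0.00000349 + 0.00000922 + 0.0000142 + 0.0000834 = 1.1829e-04 /h
MTBF = 1 / λ_sys = 8450 h

8450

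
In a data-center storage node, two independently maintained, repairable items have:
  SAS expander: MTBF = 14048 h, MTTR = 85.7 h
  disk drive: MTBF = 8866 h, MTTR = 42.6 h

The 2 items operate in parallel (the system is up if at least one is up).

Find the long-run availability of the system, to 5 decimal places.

0.99997

A(SAS expander) = MTBF/(MTBF+MTTR) = 14048/(14048+85.7) = 0.993936
A(disk drive) = MTBF/(MTBF+MTTR) = 8866/(8866+42.6) = 0.995218
Parallel availability: 1 − (1 − 0.993936)(1 − 0.995218) = 0.99997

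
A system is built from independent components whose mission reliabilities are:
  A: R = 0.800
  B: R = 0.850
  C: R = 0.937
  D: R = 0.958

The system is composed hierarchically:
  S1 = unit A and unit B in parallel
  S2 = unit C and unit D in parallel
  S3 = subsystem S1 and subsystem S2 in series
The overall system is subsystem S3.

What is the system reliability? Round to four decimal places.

Parallel (A and B): 1 − (1 − 0.800000)(1 − 0.850000) = 0.970000
Parallel (C and D): 1 − (1 − 0.937000)(1 − 0.958000) = 0.997354
Series ([0.970000] and [0.997354]): 0.970000 × 0.997354 = 0.9674

0.9674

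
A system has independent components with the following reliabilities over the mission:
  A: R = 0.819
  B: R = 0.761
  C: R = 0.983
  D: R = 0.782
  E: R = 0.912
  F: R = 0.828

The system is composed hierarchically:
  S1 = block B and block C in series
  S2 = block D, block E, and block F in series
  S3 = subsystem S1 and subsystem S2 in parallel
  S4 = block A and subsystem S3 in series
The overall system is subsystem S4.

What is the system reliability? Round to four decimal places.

0.7345

Series (B and C): 0.761000 × 0.983000 = 0.748063
Series (D, E, and F): 0.782000 × 0.912000 × 0.828000 = 0.590516
Parallel ([0.748063] and [0.590516]): 1 − (1 − 0.748063)(1 − 0.590516) = 0.896836
Series (A and [0.896836]): 0.819000 × 0.896836 = 0.7345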